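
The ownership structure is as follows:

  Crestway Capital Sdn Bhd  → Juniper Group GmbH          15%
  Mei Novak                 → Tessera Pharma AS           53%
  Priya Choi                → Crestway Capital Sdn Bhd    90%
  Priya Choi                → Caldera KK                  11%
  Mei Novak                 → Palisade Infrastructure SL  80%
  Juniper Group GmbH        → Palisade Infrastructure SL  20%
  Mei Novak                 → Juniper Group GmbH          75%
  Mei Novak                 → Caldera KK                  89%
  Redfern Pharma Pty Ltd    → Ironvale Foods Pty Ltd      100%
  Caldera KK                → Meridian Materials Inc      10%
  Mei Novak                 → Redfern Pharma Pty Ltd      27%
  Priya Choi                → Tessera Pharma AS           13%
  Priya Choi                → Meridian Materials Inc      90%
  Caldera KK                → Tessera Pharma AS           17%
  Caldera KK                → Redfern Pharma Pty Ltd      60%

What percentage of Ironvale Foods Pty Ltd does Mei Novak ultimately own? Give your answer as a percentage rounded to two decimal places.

Mei reaches Ironvale along 2 paths.
Via Caldera → Redfern: 89% × 60% × 100% = 53.4%.
Via Redfern: 27% × 100% = 27%.
Total: 53.4% + 27% = 80.4%.
Rounded: 80.40%.

80.40%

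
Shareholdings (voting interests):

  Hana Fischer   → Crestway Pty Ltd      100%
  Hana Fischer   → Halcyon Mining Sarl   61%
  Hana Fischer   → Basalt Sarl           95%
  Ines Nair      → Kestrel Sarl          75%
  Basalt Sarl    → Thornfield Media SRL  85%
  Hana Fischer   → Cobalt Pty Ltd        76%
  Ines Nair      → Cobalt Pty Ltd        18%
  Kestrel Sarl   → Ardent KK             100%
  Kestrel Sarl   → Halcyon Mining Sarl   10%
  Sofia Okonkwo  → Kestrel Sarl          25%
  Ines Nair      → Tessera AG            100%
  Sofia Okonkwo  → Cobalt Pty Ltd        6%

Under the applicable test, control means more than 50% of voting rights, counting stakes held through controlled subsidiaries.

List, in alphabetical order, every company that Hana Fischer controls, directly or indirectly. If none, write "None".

Hana holds 95% of Basalt, so Hana controls Basalt.
Basalt holds 85% of Thornfield, so Hana controls Thornfield.
Hana holds 76% of Cobalt, so Hana controls Cobalt.
Hana holds 100% of Crestway, so Hana controls Crestway.
Hana holds 61% of Halcyon, so Hana controls Halcyon.
No other company's threshold is met.

Basalt Sarl, Cobalt Pty Ltd, Crestway Pty Ltd, Halcyon Mining Sarl, Thornfield Media SRL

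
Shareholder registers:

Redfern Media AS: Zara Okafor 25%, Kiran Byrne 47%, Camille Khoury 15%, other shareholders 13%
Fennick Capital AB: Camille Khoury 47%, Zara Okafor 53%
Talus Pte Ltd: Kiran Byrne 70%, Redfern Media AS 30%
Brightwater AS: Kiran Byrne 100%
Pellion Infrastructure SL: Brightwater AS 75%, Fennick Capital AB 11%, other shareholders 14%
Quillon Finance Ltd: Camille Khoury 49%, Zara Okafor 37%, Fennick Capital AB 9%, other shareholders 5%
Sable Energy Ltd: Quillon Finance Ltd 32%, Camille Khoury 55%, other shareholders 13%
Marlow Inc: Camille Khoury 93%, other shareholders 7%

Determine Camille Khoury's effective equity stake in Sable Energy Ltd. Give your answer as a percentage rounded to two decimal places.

72.03%

Camille reaches Sable along 3 paths.
Via Quillon: 49% × 32% = 15.68%.
Via Fennick → Quillon: 47% × 9% × 32% = 1.3536%.
Direct stake: 55% = 55%.
Total: 15.68% + 1.3536% + 55% = 72.0336%.
Rounded: 72.03%.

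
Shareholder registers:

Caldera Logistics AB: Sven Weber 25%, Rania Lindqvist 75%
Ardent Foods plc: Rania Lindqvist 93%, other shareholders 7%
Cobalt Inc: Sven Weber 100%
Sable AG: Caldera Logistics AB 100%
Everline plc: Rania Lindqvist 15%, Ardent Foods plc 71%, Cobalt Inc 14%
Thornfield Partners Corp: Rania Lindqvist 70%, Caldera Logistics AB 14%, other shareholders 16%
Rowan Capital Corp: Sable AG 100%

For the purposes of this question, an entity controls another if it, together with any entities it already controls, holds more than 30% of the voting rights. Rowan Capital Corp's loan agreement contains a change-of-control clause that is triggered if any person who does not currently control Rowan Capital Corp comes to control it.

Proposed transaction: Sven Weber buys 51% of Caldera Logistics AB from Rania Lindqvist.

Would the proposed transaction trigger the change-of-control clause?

Yes

The purchase adds only to Sven's holdings (Rania's stake shrinks), so Sven is the only person who could newly come to control Rowan.
Sven holds 100% of Cobalt, so Sven controls Cobalt.
Neither Sven nor any entity Sven controls holds any voting interest in Rowan.
So before the transaction, Sven does not control Rowan.
After the purchase, Sven's direct stake in Caldera rises to 25% + 51% = 76%, and Rania's stake falls to 24%.
Sven holds 76% of Caldera, so Sven controls Caldera.
Caldera holds 100% of Sable, so Sven controls Sable.
Sable holds 100% of Rowan, so Sven controls Rowan.
Sven did not control Rowan before and does after, so the clause is triggered.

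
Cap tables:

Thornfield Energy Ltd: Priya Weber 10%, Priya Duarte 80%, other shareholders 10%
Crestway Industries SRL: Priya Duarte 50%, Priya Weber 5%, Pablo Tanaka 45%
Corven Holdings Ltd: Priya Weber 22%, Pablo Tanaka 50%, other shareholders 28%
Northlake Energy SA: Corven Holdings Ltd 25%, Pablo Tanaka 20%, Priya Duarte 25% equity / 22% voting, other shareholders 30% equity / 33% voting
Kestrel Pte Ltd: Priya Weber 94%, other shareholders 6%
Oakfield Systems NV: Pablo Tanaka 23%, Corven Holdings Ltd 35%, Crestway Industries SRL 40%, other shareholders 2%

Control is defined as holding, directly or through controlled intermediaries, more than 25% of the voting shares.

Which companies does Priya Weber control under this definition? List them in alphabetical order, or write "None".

Priya Weber holds 94% of Kestrel, so Priya Weber controls Kestrel.
No other company's threshold is met.

Kestrel Pte Ltd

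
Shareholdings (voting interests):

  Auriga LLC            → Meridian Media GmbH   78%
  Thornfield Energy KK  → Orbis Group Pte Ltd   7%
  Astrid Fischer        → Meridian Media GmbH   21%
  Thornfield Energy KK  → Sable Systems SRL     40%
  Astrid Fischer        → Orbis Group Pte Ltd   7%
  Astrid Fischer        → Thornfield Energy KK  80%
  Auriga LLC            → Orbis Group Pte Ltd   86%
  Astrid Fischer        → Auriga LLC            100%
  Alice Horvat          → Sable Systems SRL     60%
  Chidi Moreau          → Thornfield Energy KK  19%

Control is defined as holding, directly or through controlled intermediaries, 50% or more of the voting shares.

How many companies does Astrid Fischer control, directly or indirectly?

4

Astrid holds 80% of Thornfield, so Astrid controls Thornfield.
Astrid holds 100% of Auriga, so Astrid controls Auriga.
Astrid and Thornfield and Auriga together hold 7% + 7% + 86% = 100% of Orbis, so Astrid controls Orbis.
Auriga and Astrid together hold 78% + 21% = 99% of Meridian, so Astrid controls Meridian.
No other company's threshold is met.
Astrid controls 4 companies.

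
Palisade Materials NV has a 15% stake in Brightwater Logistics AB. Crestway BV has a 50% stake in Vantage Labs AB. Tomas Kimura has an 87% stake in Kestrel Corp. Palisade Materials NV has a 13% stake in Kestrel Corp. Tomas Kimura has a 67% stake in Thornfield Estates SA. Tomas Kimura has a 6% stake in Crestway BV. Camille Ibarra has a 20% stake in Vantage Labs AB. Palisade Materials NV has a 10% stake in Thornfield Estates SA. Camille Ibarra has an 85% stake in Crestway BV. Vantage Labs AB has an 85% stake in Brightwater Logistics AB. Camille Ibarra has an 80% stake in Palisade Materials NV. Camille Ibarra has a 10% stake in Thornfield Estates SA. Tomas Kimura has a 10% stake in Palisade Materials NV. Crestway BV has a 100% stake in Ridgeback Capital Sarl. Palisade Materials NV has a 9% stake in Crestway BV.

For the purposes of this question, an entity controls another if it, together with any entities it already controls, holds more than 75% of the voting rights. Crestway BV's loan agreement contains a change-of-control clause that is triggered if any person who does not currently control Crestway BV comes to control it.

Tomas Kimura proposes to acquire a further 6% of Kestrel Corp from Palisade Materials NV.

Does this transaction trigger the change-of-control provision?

No

The purchase adds only to Tomas's holdings (Palisade's stake shrinks), so Tomas is the only person who could newly come to control Crestway.
Tomas holds 87% of Kestrel, so Tomas controls Kestrel.
In Crestway, Tomas's side holds only 6%, not > 75%.
So before the transaction, Tomas does not control Crestway.
After the purchase, Tomas's direct stake in Kestrel rises to 87% + 6% = 93%, and Palisade's stake falls to 7%.
Tomas holds 93% of Kestrel, so Tomas controls Kestrel.
After the transaction, Tomas's side holds 6% of Crestway, not > 75%, so Tomas still does not control Crestway.
No new person acquires control, so the clause is not triggered.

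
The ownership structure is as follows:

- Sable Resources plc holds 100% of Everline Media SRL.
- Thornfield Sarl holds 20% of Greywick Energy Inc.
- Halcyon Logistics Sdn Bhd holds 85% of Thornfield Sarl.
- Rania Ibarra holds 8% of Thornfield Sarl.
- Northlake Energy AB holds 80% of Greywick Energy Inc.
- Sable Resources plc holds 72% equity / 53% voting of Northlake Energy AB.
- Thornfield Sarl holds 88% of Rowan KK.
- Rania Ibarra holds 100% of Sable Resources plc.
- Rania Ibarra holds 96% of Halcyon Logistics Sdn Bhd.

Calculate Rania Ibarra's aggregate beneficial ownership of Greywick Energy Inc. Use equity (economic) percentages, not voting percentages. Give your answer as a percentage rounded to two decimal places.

Rania reaches Greywick along 3 paths.
Via Halcyon → Thornfield: 96% × 85% × 20% = 16.32%.
Via Thornfield: 8% × 20% = 1.6%.
Via Sable → Northlake: 100% × 72% × 80% = 57.6%.
Total: 16.32% + 1.6% + 57.6% = 75.52%.

75.52%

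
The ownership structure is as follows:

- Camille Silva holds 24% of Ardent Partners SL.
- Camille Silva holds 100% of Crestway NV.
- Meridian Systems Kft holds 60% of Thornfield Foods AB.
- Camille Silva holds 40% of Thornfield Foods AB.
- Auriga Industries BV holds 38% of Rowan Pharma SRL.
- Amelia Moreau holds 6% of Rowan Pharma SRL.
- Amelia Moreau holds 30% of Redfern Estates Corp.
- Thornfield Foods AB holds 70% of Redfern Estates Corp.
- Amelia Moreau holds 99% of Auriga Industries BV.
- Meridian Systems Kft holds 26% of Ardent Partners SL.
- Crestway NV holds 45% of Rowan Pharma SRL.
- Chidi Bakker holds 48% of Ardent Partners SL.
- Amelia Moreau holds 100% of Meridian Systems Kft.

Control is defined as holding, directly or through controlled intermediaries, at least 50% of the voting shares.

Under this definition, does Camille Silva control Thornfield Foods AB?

Camille holds 100% of Crestway, so Camille controls Crestway.
In Thornfield, Camille's side holds only 40%, not ≥ 50%.
So Camille does not control Thornfield.

No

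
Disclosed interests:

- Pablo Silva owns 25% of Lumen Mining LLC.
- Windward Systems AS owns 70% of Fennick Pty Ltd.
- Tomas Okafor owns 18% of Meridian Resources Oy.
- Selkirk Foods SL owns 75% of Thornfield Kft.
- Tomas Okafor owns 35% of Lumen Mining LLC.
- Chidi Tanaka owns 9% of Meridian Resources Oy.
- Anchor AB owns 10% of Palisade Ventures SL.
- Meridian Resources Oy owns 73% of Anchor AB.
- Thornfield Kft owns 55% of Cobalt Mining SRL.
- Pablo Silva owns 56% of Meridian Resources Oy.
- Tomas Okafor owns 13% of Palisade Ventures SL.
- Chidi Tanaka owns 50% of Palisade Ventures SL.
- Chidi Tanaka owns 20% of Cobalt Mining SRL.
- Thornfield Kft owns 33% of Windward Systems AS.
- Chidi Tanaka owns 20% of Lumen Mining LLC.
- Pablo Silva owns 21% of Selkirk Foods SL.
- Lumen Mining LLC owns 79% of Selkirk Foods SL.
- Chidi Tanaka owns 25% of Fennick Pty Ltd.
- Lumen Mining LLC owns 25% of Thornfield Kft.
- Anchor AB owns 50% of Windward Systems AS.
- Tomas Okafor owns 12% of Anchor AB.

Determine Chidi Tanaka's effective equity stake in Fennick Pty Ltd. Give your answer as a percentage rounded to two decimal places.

Chidi reaches Fennick along 4 paths.
Via Lumen → Thornfield → Windward: 20% × 25% × 33% × 70% = 1.155%.
Via Lumen → Selkirk → Thornfield → Windward: 20% × 79% × 75% × 33% × 70% = 2.73735%.
Via Meridian → Anchor → Windward: 9% × 73% × 50% × 70% = 2.2995%.
Direct stake: 25% = 25%.
Total: 1.155% + 2.73735% + 2.2995% + 25% = 31.19185%.
Rounded: 31.19%.

31.19%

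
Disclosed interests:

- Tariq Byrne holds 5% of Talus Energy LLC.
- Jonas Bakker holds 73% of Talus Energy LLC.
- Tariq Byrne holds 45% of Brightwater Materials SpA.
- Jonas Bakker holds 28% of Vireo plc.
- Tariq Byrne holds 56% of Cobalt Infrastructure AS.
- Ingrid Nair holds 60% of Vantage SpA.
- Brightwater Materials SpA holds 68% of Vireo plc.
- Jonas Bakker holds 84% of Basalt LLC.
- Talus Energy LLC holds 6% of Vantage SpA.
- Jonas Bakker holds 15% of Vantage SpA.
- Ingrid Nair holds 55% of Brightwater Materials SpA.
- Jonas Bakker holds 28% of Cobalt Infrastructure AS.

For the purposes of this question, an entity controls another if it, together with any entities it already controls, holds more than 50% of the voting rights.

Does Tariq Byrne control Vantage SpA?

Tariq holds 56% of Cobalt, so Tariq controls Cobalt.
Neither Tariq nor any entity Tariq controls holds any voting interest in Vantage.
So Tariq does not control Vantage.

No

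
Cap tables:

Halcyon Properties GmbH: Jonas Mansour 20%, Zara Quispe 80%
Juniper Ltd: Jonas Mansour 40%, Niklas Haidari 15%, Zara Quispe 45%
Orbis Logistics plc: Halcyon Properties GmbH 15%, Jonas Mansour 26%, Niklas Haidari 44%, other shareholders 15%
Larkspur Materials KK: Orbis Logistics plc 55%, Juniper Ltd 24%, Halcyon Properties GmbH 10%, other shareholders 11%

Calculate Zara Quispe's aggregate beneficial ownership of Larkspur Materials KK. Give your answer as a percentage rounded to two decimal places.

Zara reaches Larkspur along 3 paths.
Via Halcyon → Orbis: 80% × 15% × 55% = 6.6%.
Via Juniper: 45% × 24% = 10.8%.
Via Halcyon: 80% × 10% = 8%.
Total: 6.6% + 10.8% + 8% = 25.4%.
Rounded: 25.40%.

25.40%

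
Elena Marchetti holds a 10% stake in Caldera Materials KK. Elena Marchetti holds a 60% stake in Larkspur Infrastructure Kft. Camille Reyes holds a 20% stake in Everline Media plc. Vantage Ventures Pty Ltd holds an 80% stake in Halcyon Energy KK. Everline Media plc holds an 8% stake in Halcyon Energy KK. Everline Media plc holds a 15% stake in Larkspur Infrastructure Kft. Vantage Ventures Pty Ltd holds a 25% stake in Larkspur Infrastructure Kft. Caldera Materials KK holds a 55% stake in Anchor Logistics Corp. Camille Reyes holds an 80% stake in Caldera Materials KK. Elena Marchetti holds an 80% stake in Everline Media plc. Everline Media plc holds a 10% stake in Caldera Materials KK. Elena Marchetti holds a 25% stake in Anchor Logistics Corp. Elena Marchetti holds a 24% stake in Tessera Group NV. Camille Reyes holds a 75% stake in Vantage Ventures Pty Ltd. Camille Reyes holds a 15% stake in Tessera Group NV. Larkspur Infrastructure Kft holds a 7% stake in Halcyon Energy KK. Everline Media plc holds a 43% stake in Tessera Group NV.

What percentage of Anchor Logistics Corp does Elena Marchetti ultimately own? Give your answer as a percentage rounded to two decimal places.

Elena reaches Anchor along 3 paths.
Via Everline → Caldera: 80% × 10% × 55% = 4.4%.
Via Caldera: 10% × 55% = 5.5%.
Direct stake: 25% = 25%.
Total: 4.4% + 5.5% + 25% = 34.9%.
Rounded: 34.90%.

34.90%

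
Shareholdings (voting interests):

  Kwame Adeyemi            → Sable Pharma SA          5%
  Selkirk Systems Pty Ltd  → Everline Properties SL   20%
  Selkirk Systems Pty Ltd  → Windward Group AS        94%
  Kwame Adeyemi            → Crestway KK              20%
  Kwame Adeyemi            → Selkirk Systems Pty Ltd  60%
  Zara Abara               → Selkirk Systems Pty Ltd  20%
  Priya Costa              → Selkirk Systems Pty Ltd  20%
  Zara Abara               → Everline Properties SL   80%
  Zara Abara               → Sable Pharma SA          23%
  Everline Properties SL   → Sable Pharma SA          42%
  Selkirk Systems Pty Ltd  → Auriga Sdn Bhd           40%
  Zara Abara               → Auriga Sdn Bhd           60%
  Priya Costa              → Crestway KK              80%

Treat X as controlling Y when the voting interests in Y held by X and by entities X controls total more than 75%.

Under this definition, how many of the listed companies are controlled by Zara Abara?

1

Zara holds 80% of Everline, so Zara controls Everline.
No other company's threshold is met.
Zara controls 1 company.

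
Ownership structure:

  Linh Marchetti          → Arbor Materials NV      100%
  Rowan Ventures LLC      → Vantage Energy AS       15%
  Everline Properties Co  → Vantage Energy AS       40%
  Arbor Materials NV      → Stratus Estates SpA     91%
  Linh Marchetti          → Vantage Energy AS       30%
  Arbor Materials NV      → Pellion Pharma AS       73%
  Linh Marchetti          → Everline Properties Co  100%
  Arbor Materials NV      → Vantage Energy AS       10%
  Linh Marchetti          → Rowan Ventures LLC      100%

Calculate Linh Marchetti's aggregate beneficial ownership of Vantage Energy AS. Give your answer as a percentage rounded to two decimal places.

95.00%

Linh reaches Vantage along 4 paths.
Direct stake: 30% = 30%.
Via Everline: 100% × 40% = 40%.
Via Rowan: 100% × 15% = 15%.
Via Arbor: 100% × 10% = 10%.
Total: 30% + 40% + 15% + 10% = 95%.
Rounded: 95.00%.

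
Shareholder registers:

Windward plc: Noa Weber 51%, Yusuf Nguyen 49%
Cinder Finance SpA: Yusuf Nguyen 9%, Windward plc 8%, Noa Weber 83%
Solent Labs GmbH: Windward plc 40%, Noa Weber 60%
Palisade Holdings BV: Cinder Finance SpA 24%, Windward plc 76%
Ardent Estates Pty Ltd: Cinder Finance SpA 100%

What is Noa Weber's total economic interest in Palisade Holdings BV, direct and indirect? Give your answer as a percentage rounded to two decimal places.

Noa reaches Palisade along 3 paths.
Via Windward → Cinder: 51% × 8% × 24% = 0.9792%.
Via Cinder: 83% × 24% = 19.92%.
Via Windward: 51% × 76% = 38.76%.
Total: 0.9792% + 19.92% + 38.76% = 59.6592%.
Rounded: 59.66%.

59.66%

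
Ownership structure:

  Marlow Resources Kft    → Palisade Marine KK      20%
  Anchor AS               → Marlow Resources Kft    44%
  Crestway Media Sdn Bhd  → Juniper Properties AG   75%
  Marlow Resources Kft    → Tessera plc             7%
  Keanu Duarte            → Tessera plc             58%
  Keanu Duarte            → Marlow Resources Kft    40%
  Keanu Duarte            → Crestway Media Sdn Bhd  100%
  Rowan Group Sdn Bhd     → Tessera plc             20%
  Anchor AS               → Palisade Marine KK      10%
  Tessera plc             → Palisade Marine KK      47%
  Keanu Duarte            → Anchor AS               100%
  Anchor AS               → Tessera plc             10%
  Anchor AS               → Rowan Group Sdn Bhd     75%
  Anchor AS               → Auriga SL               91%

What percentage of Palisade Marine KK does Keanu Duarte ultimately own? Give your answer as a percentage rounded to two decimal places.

Keanu reaches Palisade along 8 paths.
Via Anchor → Rowan → Tessera: 100% × 75% × 20% × 47% = 7.05%.
Via Anchor → Tessera: 100% × 10% × 47% = 4.7%.
Via Tessera: 58% × 47% = 27.26%.
Via Anchor → Marlow → Tessera: 100% × 44% × 7% × 47% = 1.4476%.
Via Marlow → Tessera: 40% × 7% × 47% = 1.316%.
Via Anchor → Marlow: 100% × 44% × 20% = 8.8%.
Via Marlow: 40% × 20% = 8%.
Via Anchor: 100% × 10% = 10%.
Total: 7.05% + 4.7% + 27.26% + 1.4476% + 1.316% + 8.8% + 8% + 10% = 68.5736%.
Rounded: 68.57%.

68.57%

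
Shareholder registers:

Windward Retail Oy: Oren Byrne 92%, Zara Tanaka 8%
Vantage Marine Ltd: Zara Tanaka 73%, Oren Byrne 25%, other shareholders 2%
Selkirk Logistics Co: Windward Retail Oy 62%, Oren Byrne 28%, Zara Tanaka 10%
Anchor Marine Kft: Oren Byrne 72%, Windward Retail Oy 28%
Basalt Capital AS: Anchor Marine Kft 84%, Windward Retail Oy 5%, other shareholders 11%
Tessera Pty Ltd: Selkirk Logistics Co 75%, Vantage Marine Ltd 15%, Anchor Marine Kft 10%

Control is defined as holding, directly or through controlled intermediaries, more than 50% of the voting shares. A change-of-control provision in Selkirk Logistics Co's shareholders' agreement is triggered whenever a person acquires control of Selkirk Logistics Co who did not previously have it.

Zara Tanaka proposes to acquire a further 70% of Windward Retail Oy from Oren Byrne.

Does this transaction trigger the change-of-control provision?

Yes

The purchase adds only to Zara's holdings (Oren's stake shrinks), so Zara is the only person who could newly come to control Selkirk.
Zara holds 73% of Vantage, so Zara controls Vantage.
In Selkirk, Zara's side holds only 10%, not > 50%.
So before the transaction, Zara does not control Selkirk.
After the purchase, Zara's direct stake in Windward rises to 8% + 70% = 78%, and Oren's stake falls to 22%.
Zara holds 78% of Windward, so Zara controls Windward.
Windward and Zara together hold 62% + 10% = 72% of Selkirk, so Zara controls Selkirk.
Zara did not control Selkirk before and does after, so the clause is triggered.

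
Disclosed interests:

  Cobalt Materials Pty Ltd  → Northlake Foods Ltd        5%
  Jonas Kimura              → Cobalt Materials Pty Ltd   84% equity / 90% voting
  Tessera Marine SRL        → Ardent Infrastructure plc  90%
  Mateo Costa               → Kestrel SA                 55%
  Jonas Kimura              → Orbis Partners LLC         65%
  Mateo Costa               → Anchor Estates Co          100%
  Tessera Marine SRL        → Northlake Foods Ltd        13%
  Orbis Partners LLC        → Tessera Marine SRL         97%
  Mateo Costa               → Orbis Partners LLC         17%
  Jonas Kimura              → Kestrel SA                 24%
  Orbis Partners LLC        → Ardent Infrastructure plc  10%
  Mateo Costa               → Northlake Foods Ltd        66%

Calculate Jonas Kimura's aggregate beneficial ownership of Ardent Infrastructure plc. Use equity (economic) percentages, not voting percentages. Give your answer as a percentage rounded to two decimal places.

Jonas reaches Ardent along 2 paths.
Via Orbis: 65% × 10% = 6.5%.
Via Orbis → Tessera: 65% × 97% × 90% = 56.745%.
Total: 6.5% + 56.745% = 63.245%.
Rounded: 63.25%.

63.25%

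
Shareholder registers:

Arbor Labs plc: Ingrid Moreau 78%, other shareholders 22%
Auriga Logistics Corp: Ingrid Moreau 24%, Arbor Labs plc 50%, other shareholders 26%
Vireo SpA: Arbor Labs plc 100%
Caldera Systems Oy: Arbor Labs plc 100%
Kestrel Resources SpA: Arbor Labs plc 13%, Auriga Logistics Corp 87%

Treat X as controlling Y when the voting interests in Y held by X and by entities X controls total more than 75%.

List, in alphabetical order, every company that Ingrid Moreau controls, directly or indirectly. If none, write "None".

Ingrid holds 78% of Arbor, so Ingrid controls Arbor.
Arbor holds 100% of Vireo, so Ingrid controls Vireo.
Arbor holds 100% of Caldera, so Ingrid controls Caldera.
No other company's threshold is met.

Arbor Labs plc, Caldera Systems Oy, Vireo SpA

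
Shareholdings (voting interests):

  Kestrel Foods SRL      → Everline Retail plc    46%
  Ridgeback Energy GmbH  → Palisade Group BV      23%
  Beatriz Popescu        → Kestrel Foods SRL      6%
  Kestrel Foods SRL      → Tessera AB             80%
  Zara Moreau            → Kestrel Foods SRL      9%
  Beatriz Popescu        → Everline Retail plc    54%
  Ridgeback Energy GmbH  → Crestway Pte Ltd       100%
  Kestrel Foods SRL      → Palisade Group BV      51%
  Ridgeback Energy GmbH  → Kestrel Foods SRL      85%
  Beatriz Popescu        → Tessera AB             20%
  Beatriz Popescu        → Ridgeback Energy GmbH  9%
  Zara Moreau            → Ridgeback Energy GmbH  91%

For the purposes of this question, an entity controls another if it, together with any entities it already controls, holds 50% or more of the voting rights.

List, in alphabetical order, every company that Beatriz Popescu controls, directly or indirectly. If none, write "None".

Everline Retail plc

Beatriz holds 54% of Everline, so Beatriz controls Everline.
No other company's threshold is met.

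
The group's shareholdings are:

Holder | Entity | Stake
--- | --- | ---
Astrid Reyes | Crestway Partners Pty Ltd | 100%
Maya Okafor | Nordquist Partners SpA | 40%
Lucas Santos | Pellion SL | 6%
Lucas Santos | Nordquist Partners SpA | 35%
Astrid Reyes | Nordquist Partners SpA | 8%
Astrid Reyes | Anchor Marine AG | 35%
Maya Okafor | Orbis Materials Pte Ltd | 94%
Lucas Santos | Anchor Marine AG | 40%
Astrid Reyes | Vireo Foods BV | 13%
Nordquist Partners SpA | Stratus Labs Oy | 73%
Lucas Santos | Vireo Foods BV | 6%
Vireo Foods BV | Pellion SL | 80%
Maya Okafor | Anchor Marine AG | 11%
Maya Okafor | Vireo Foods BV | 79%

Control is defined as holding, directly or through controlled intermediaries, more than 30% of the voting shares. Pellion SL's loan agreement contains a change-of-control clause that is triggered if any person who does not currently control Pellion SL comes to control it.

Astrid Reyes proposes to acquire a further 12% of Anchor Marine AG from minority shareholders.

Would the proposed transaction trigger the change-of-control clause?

The purchase changes only Astrid's holdings, so Astrid is the only person who could newly come to control Pellion.
Astrid holds 35% of Anchor, so Astrid controls Anchor.
Astrid holds 100% of Crestway, so Astrid controls Crestway.
Neither Astrid nor any entity Astrid controls holds any voting interest in Pellion.
So before the transaction, Astrid does not control Pellion.
After the purchase, Astrid's direct stake in Anchor rises to 35% + 12% = 47%.
Astrid holds 47% of Anchor, so Astrid controls Anchor.
After the transaction, neither Astrid nor any entity Astrid controls holds a voting interest in Pellion, so Astrid still does not control it.
No new person acquires control, so the clause is not triggered.

No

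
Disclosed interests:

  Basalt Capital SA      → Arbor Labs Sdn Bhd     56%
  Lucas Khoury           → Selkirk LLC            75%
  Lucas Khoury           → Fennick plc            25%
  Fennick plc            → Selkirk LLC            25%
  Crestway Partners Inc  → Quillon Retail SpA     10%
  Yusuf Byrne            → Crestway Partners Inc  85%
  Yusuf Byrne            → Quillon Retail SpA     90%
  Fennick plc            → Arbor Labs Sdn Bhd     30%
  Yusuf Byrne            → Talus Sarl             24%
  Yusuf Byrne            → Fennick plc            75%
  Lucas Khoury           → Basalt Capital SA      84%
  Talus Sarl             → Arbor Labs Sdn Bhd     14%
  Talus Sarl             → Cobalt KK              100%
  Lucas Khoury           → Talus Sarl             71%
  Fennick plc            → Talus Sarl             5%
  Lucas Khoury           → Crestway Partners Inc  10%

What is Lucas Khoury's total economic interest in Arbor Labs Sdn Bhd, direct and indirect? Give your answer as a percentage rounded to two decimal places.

64.66%

Lucas reaches Arbor along 4 paths.
Via Talus: 71% × 14% = 9.94%.
Via Fennick → Talus: 25% × 5% × 14% = 0.175%.
Via Fennick: 25% × 30% = 7.5%.
Via Basalt: 84% × 56% = 47.04%.
Total: 9.94% + 0.175% + 7.5% + 47.04% = 64.655%.
Rounded: 64.66%.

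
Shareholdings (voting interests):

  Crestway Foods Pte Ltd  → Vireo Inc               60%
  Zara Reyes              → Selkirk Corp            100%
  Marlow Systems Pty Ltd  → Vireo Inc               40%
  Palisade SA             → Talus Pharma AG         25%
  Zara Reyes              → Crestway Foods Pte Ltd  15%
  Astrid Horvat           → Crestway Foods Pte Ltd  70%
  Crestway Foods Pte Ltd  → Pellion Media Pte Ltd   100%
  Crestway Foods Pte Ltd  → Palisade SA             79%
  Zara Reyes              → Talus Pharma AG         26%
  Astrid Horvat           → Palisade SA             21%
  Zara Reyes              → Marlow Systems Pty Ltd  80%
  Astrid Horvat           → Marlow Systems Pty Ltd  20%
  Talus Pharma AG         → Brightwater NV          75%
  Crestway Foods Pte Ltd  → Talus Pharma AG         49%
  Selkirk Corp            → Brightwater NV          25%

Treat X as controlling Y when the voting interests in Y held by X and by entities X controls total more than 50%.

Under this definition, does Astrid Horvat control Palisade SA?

Yes

Astrid holds 70% of Crestway, so Astrid controls Crestway.
Crestway and Astrid together hold 79% + 21% = 100% of Palisade, so Astrid controls Palisade.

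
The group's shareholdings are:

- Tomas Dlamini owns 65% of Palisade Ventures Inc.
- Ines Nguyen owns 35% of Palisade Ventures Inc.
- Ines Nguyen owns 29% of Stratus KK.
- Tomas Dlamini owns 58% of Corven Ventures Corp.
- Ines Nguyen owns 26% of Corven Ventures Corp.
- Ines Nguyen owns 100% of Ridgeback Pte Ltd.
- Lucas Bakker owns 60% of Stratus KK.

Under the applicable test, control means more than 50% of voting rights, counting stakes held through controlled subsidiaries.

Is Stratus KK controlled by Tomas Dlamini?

Tomas holds 65% of Palisade, so Tomas controls Palisade.
Tomas holds 58% of Corven, so Tomas controls Corven.
Neither Tomas nor any entity Tomas controls holds any voting interest in Stratus.
So Tomas does not control Stratus.

No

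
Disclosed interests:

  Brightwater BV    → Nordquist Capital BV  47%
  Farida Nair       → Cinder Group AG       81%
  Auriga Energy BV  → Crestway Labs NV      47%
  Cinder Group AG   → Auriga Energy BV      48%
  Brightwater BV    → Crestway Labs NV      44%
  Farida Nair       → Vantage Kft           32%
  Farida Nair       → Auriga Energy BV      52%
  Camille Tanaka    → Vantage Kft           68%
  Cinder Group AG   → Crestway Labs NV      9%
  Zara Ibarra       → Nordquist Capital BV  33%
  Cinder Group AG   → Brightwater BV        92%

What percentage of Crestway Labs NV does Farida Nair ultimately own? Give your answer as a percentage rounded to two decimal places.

82.79%

Farida reaches Crestway along 4 paths.
Via Cinder → Auriga: 81% × 48% × 47% = 18.2736%.
Via Auriga: 52% × 47% = 24.44%.
Via Cinder → Brightwater: 81% × 92% × 44% = 32.7888%.
Via Cinder: 81% × 9% = 7.29%.
Total: 18.2736% + 24.44% + 32.7888% + 7.29% = 82.7924%.
Rounded: 82.79%.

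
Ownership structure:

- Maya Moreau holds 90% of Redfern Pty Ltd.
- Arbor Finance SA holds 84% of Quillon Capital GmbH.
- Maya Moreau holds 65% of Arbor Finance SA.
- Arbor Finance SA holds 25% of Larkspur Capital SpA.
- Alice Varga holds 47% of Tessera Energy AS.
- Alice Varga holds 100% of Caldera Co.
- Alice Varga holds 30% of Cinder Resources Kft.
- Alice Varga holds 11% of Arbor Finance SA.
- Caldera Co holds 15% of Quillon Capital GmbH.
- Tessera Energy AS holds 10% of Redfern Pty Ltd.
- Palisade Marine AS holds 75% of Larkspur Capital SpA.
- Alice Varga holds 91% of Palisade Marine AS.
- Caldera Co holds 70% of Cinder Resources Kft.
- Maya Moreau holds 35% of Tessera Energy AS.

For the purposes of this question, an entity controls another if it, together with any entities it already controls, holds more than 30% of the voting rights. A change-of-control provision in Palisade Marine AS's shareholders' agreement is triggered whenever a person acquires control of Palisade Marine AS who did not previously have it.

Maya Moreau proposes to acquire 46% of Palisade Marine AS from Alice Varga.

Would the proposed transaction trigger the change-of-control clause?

Yes

The purchase adds only to Maya's holdings (Alice's stake shrinks), so Maya is the only person who could newly come to control Palisade.
Maya holds 65% of Arbor, so Maya controls Arbor.
Maya holds 35% of Tessera, so Maya controls Tessera.
Arbor holds 84% of Quillon, so Maya controls Quillon.
Tessera and Maya together hold 10% + 90% = 100% of Redfern, so Maya controls Redfern.
Neither Maya nor any entity Maya controls holds any voting interest in Palisade.
So before the transaction, Maya does not control Palisade.
After the purchase, Maya holds 46% of Palisade directly, and Alice's stake falls to 45%.
Maya holds 46% of Palisade, so Maya controls Palisade.
Maya did not control Palisade before and does after, so the clause is triggered.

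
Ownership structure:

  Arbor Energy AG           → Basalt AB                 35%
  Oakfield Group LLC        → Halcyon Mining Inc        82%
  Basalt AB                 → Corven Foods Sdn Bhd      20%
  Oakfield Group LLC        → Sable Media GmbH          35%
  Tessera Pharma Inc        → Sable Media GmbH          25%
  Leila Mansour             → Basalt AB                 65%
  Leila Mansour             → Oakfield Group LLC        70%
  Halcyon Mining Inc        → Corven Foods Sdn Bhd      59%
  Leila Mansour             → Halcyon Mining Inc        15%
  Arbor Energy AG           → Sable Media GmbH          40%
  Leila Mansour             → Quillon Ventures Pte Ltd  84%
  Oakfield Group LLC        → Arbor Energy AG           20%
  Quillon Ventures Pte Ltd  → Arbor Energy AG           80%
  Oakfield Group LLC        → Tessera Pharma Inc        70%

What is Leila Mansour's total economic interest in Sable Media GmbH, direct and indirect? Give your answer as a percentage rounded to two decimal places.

69.23%

Leila reaches Sable along 4 paths.
Via Oakfield → Arbor: 70% × 20% × 40% = 5.6%.
Via Quillon → Arbor: 84% × 80% × 40% = 26.88%.
Via Oakfield: 70% × 35% = 24.5%.
Via Oakfield → Tessera: 70% × 70% × 25% = 12.25%.
Total: 5.6% + 26.88% + 24.5% + 12.25% = 69.23%.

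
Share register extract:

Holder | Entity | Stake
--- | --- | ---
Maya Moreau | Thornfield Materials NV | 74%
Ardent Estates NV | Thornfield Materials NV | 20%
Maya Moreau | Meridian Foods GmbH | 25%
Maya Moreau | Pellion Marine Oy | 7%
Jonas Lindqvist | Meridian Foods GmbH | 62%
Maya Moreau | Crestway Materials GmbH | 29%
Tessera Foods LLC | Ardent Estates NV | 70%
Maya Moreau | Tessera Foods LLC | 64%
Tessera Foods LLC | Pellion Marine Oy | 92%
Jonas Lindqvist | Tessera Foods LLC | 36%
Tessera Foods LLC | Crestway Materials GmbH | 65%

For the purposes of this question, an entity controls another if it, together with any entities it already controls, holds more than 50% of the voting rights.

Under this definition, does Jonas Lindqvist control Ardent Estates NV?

No

Jonas holds 62% of Meridian, so Jonas controls Meridian.
Neither Jonas nor any entity Jonas controls holds any voting interest in Ardent.
So Jonas does not control Ardent.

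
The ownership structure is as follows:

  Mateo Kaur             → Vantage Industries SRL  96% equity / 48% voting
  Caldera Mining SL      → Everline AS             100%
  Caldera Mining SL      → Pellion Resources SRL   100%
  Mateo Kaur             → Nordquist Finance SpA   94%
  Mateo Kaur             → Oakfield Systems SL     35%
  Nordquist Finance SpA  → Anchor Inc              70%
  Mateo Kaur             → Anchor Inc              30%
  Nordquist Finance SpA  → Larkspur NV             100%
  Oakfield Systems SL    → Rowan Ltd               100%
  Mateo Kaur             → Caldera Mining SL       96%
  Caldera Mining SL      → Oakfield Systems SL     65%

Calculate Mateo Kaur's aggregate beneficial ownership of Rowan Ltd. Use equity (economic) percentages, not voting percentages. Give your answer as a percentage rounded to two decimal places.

Mateo reaches Rowan along 2 paths.
Via Oakfield: 35% × 100% = 35%.
Via Caldera → Oakfield: 96% × 65% × 100% = 62.4%.
Total: 35% + 62.4% = 97.4%.
Rounded: 97.40%.

97.40%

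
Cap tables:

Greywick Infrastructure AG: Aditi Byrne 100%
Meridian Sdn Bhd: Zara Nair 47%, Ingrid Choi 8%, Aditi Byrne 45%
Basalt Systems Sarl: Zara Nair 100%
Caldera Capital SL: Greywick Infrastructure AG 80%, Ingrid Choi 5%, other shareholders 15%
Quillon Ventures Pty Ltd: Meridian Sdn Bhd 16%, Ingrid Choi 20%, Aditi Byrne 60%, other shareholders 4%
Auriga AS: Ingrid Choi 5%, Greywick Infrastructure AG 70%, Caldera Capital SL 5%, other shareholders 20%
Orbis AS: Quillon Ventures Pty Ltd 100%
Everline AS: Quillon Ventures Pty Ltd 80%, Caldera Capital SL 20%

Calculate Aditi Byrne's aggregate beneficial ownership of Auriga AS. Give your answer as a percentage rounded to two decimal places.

Aditi reaches Auriga along 2 paths.
Via Greywick: 100% × 70% = 70%.
Via Greywick → Caldera: 100% × 80% × 5% = 4%.
Total: 70% + 4% = 74%.
Rounded: 74.00%.

74.00%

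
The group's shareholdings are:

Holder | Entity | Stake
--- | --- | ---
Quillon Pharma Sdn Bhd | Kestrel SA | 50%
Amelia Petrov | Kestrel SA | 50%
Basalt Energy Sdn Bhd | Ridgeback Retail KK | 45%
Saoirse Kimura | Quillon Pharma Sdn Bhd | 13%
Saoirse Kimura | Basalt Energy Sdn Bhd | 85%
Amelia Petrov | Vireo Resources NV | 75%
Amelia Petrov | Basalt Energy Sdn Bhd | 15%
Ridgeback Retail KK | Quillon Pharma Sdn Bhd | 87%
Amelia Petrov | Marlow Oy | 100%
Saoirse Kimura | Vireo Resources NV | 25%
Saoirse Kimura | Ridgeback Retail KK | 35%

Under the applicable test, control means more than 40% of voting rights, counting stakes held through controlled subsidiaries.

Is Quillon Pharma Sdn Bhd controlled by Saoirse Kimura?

Saoirse holds 85% of Basalt, so Saoirse controls Basalt.
Basalt and Saoirse together hold 45% + 35% = 80% of Ridgeback, so Saoirse controls Ridgeback.
Saoirse and Ridgeback together hold 13% + 87% = 100% of Quillon, so Saoirse controls Quillon.

Yes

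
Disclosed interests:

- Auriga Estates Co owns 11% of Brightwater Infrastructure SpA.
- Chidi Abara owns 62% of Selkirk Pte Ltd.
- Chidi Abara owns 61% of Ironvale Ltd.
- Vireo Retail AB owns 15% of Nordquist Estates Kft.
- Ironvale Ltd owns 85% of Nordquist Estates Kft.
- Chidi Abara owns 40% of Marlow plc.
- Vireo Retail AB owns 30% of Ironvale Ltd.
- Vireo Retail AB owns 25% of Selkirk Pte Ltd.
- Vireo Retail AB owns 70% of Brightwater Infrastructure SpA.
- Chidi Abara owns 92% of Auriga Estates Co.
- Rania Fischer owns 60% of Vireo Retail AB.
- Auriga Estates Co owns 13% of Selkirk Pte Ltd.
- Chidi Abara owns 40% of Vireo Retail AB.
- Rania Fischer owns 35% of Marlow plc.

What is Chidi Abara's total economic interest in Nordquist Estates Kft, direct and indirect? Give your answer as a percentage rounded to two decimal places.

68.05%

Chidi reaches Nordquist along 3 paths.
Via Vireo: 40% × 15% = 6%.
Via Vireo → Ironvale: 40% × 30% × 85% = 10.2%.
Via Ironvale: 61% × 85% = 51.85%.
Total: 6% + 10.2% + 51.85% = 68.05%.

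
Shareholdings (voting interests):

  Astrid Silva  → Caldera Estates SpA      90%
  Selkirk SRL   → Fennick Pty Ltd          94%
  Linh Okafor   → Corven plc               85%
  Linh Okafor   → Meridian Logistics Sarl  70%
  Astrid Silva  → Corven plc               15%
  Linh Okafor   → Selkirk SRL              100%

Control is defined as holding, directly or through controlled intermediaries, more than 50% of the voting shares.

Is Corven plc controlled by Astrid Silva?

Astrid holds 90% of Caldera, so Astrid controls Caldera.
In Corven, Astrid's side holds only 15%, not > 50%.
So Astrid does not control Corven.

No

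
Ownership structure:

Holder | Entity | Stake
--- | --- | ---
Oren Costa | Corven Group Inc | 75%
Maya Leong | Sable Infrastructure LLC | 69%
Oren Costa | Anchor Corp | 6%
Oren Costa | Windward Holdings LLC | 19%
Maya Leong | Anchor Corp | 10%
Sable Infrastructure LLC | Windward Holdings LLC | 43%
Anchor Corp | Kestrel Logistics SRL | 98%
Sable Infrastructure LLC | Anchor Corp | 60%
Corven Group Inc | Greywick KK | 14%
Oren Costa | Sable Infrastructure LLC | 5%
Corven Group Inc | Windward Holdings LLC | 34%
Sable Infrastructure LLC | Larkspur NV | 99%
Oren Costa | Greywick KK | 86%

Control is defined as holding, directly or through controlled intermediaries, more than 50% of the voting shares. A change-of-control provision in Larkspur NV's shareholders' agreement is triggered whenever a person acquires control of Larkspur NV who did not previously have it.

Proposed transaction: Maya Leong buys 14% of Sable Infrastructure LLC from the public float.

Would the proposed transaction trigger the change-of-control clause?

No

The purchase changes only Maya's holdings, so Maya is the only person who could newly come to control Larkspur.
Maya holds 69% of Sable, so Maya controls Sable.
Sable holds 99% of Larkspur, so Maya controls Larkspur.
So Maya already controls Larkspur before the transaction.
After the purchase, Maya's direct stake in Sable rises to 69% + 14% = 83%.
Maya controlled Larkspur already, so this is not a new person acquiring control; every other person's position is unchanged or reduced.
No new person acquires control, so the clause is not triggered.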